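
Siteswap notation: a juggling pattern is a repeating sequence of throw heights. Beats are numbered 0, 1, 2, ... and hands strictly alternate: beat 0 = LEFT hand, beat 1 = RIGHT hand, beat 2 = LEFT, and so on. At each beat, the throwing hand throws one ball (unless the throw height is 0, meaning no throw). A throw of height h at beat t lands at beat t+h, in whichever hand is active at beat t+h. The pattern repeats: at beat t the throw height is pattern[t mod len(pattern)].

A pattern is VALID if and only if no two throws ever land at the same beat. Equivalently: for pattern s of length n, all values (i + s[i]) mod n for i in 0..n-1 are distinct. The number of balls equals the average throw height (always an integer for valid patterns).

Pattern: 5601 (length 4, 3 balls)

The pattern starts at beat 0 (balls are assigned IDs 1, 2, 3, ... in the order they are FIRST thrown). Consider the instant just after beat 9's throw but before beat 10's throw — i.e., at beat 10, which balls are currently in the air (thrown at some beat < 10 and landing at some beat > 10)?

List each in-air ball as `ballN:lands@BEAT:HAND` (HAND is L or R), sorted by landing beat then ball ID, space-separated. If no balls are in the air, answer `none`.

Beat 0 (L): throw ball1 h=5 -> lands@5:R; in-air after throw: [b1@5:R]
Beat 1 (R): throw ball2 h=6 -> lands@7:R; in-air after throw: [b1@5:R b2@7:R]
Beat 3 (R): throw ball3 h=1 -> lands@4:L; in-air after throw: [b3@4:L b1@5:R b2@7:R]
Beat 4 (L): throw ball3 h=5 -> lands@9:R; in-air after throw: [b1@5:R b2@7:R b3@9:R]
Beat 5 (R): throw ball1 h=6 -> lands@11:R; in-air after throw: [b2@7:R b3@9:R b1@11:R]
Beat 7 (R): throw ball2 h=1 -> lands@8:L; in-air after throw: [b2@8:L b3@9:R b1@11:R]
Beat 8 (L): throw ball2 h=5 -> lands@13:R; in-air after throw: [b3@9:R b1@11:R b2@13:R]
Beat 9 (R): throw ball3 h=6 -> lands@15:R; in-air after throw: [b1@11:R b2@13:R b3@15:R]

Answer: ball1:lands@11:R ball2:lands@13:R ball3:lands@15:R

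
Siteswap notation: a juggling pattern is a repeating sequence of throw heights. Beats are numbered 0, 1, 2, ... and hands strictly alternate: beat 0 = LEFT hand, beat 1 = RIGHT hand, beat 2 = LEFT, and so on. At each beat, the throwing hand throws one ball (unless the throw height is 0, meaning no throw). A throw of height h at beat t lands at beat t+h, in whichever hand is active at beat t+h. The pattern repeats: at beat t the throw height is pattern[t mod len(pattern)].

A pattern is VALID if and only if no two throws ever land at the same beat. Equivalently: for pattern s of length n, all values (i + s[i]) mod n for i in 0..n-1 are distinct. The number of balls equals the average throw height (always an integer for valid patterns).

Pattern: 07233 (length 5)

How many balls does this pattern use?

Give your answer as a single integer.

Pattern = [0, 7, 2, 3, 3], length n = 5
  position 0: throw height = 0, running sum = 0
  position 1: throw height = 7, running sum = 7
  position 2: throw height = 2, running sum = 9
  position 3: throw height = 3, running sum = 12
  position 4: throw height = 3, running sum = 15
Total sum = 15; balls = sum / n = 15 / 5 = 3

Answer: 3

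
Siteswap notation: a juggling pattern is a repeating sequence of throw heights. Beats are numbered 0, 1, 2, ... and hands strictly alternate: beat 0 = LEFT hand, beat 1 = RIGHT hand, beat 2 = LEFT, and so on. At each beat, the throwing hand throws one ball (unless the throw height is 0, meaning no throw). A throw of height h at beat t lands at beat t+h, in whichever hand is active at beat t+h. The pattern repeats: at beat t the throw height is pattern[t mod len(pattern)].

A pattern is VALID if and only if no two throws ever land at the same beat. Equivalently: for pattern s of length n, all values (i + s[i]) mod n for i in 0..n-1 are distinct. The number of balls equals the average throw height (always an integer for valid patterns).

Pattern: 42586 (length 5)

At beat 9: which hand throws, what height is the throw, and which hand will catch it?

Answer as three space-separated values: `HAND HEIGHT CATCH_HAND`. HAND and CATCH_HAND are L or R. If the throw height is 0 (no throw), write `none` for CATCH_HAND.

Answer: R 6 R

Derivation:
Beat 9: 9 mod 2 = 1, so hand = R
Throw height = pattern[9 mod 5] = pattern[4] = 6
Lands at beat 9+6=15, 15 mod 2 = 1, so catch hand = R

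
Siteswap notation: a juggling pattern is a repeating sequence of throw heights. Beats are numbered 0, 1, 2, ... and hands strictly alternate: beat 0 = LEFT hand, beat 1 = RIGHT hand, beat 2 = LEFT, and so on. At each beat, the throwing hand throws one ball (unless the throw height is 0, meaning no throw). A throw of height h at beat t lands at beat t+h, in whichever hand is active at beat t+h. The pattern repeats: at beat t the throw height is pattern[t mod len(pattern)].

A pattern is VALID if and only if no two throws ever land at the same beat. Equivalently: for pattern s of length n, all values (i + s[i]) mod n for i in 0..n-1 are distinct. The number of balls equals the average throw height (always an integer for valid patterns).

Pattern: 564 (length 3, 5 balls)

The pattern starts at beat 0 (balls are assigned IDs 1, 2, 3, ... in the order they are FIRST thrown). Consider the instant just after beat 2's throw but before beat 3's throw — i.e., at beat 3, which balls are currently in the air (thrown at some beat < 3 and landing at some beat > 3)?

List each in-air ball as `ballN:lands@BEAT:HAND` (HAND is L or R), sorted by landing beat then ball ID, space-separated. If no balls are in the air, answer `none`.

Answer: ball1:lands@5:R ball3:lands@6:L ball2:lands@7:R

Derivation:
Beat 0 (L): throw ball1 h=5 -> lands@5:R; in-air after throw: [b1@5:R]
Beat 1 (R): throw ball2 h=6 -> lands@7:R; in-air after throw: [b1@5:R b2@7:R]
Beat 2 (L): throw ball3 h=4 -> lands@6:L; in-air after throw: [b1@5:R b3@6:L b2@7:R]
Beat 3 (R): throw ball4 h=5 -> lands@8:L; in-air after throw: [b1@5:R b3@6:L b2@7:R b4@8:L]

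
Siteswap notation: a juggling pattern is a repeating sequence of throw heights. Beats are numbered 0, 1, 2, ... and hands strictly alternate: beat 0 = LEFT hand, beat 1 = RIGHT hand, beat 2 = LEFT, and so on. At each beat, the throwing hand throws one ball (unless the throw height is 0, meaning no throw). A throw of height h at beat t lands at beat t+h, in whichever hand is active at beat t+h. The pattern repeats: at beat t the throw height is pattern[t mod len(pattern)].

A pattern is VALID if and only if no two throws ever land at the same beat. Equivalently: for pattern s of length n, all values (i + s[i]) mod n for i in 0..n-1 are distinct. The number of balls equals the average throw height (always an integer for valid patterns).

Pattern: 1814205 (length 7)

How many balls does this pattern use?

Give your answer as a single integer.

Answer: 3

Derivation:
Pattern = [1, 8, 1, 4, 2, 0, 5], length n = 7
  position 0: throw height = 1, running sum = 1
  position 1: throw height = 8, running sum = 9
  position 2: throw height = 1, running sum = 10
  position 3: throw height = 4, running sum = 14
  position 4: throw height = 2, running sum = 16
  position 5: throw height = 0, running sum = 16
  position 6: throw height = 5, running sum = 21
Total sum = 21; balls = sum / n = 21 / 7 = 3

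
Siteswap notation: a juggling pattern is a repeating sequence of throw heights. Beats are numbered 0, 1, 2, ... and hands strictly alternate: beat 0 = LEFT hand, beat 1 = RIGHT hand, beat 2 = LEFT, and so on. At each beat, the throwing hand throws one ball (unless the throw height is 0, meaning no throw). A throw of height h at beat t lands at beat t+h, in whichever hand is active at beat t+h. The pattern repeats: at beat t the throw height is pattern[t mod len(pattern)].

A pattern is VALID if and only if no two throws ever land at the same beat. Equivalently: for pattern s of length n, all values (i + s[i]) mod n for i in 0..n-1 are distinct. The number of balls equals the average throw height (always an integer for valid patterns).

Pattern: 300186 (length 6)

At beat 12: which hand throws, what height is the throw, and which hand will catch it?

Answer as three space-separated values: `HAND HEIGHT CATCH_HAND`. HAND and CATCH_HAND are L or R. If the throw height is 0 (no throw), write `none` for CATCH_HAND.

Beat 12: 12 mod 2 = 0, so hand = L
Throw height = pattern[12 mod 6] = pattern[0] = 3
Lands at beat 12+3=15, 15 mod 2 = 1, so catch hand = R

Answer: L 3 R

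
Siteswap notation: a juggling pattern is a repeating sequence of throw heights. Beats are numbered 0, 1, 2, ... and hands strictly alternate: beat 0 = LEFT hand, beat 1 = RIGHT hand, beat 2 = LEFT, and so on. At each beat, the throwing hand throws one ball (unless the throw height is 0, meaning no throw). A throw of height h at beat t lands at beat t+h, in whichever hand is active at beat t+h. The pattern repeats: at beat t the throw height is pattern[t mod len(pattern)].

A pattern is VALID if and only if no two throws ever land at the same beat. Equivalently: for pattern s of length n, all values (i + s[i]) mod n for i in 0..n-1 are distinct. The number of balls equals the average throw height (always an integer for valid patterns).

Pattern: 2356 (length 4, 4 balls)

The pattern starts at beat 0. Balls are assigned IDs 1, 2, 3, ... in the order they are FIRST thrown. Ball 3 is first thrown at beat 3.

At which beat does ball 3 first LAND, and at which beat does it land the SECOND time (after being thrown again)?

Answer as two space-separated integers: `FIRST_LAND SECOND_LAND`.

Answer: 9 12

Derivation:
Beat 0 (L): throw ball1 h=2 -> lands@2:L; in-air after throw: [b1@2:L]
Beat 1 (R): throw ball2 h=3 -> lands@4:L; in-air after throw: [b1@2:L b2@4:L]
Beat 2 (L): throw ball1 h=5 -> lands@7:R; in-air after throw: [b2@4:L b1@7:R]
Beat 3 (R): throw ball3 h=6 -> lands@9:R; in-air after throw: [b2@4:L b1@7:R b3@9:R]
Beat 4 (L): throw ball2 h=2 -> lands@6:L; in-air after throw: [b2@6:L b1@7:R b3@9:R]
Beat 5 (R): throw ball4 h=3 -> lands@8:L; in-air after throw: [b2@6:L b1@7:R b4@8:L b3@9:R]
Beat 6 (L): throw ball2 h=5 -> lands@11:R; in-air after throw: [b1@7:R b4@8:L b3@9:R b2@11:R]
Beat 7 (R): throw ball1 h=6 -> lands@13:R; in-air after throw: [b4@8:L b3@9:R b2@11:R b1@13:R]
Beat 8 (L): throw ball4 h=2 -> lands@10:L; in-air after throw: [b3@9:R b4@10:L b2@11:R b1@13:R]
Beat 9 (R): throw ball3 h=3 -> lands@12:L; in-air after throw: [b4@10:L b2@11:R b3@12:L b1@13:R]
Beat 10 (L): throw ball4 h=5 -> lands@15:R; in-air after throw: [b2@11:R b3@12:L b1@13:R b4@15:R]
Beat 11 (R): throw ball2 h=6 -> lands@17:R; in-air after throw: [b3@12:L b1@13:R b4@15:R b2@17:R]
Beat 12 (L): throw ball3 h=2 -> lands@14:L; in-air after throw: [b1@13:R b3@14:L b4@15:R b2@17:R]
Ball 3: thrown@3 h=6 -> first land @9; rethrown@9 h=3 -> second land @12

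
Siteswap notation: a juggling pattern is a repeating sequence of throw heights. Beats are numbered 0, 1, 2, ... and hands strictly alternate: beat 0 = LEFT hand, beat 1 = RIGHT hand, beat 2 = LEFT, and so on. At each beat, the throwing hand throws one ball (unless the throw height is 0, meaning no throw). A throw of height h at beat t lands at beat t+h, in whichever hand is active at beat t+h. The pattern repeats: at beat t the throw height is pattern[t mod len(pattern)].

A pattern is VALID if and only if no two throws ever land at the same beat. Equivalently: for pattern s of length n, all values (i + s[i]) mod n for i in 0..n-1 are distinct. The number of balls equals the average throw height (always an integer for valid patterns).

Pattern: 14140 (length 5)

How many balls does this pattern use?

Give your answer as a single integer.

Answer: 2

Derivation:
Pattern = [1, 4, 1, 4, 0], length n = 5
  position 0: throw height = 1, running sum = 1
  position 1: throw height = 4, running sum = 5
  position 2: throw height = 1, running sum = 6
  position 3: throw height = 4, running sum = 10
  position 4: throw height = 0, running sum = 10
Total sum = 10; balls = sum / n = 10 / 5 = 2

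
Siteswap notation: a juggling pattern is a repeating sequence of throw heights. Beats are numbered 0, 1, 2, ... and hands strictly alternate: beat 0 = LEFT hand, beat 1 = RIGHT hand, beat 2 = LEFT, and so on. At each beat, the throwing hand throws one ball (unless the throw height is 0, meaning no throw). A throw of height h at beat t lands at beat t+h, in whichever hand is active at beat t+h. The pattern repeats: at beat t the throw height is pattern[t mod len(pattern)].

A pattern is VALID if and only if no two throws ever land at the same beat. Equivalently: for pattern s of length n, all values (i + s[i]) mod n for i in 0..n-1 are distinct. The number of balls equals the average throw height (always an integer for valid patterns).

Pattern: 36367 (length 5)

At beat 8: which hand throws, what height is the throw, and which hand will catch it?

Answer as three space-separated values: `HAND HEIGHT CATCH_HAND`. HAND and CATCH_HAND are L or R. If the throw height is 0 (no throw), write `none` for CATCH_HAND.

Beat 8: 8 mod 2 = 0, so hand = L
Throw height = pattern[8 mod 5] = pattern[3] = 6
Lands at beat 8+6=14, 14 mod 2 = 0, so catch hand = L

Answer: L 6 L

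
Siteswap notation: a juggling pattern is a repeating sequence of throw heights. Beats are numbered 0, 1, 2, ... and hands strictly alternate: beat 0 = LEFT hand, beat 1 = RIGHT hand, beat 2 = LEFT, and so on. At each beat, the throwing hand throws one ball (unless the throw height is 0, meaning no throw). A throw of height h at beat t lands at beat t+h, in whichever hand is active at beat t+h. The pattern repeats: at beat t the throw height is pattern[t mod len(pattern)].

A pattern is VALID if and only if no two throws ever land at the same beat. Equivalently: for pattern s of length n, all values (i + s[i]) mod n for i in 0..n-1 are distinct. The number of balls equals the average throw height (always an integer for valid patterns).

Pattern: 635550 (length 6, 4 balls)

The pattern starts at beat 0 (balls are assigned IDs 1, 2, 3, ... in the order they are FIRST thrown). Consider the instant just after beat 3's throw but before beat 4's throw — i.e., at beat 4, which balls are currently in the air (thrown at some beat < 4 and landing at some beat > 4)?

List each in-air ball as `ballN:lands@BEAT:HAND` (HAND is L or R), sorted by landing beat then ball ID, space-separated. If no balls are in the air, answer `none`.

Beat 0 (L): throw ball1 h=6 -> lands@6:L; in-air after throw: [b1@6:L]
Beat 1 (R): throw ball2 h=3 -> lands@4:L; in-air after throw: [b2@4:L b1@6:L]
Beat 2 (L): throw ball3 h=5 -> lands@7:R; in-air after throw: [b2@4:L b1@6:L b3@7:R]
Beat 3 (R): throw ball4 h=5 -> lands@8:L; in-air after throw: [b2@4:L b1@6:L b3@7:R b4@8:L]
Beat 4 (L): throw ball2 h=5 -> lands@9:R; in-air after throw: [b1@6:L b3@7:R b4@8:L b2@9:R]

Answer: ball1:lands@6:L ball3:lands@7:R ball4:lands@8:L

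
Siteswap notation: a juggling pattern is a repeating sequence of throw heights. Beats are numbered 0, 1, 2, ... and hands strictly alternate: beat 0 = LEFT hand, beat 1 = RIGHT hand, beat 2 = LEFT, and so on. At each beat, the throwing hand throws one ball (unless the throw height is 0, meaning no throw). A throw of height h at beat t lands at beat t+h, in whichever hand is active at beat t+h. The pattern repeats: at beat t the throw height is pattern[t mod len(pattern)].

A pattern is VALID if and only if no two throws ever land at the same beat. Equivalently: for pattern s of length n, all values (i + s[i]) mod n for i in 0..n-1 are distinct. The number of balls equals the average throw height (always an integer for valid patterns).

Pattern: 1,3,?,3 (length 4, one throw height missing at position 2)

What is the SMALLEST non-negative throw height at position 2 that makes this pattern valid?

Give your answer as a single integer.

i=0: (0 + 1) mod 4 = 1
i=1: (1 + 3) mod 4 = 0
i=2: s[i]=? (unknown)
i=3: (3 + 3) mod 4 = 2
Known residues: [0, 1, 2]; need a permutation of 0..3, so missing residue r = 3
Need (2 + s) mod 4 = 3; smallest s = (3 - 2) mod 4 = 1

Answer: 1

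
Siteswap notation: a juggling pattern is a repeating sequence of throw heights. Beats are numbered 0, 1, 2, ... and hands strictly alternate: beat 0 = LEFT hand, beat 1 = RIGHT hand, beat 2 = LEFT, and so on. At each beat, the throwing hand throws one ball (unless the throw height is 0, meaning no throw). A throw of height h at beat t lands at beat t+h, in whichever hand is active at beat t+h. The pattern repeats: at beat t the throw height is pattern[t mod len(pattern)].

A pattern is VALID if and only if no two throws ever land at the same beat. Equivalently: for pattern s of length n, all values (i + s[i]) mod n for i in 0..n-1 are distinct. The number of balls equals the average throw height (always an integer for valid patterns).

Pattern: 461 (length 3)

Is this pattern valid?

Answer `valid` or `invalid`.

Answer: invalid

Derivation:
i=0: (i + s[i]) mod n = (0 + 4) mod 3 = 1
i=1: (i + s[i]) mod n = (1 + 6) mod 3 = 1
i=2: (i + s[i]) mod n = (2 + 1) mod 3 = 0
Residues: [1, 1, 0], distinct: False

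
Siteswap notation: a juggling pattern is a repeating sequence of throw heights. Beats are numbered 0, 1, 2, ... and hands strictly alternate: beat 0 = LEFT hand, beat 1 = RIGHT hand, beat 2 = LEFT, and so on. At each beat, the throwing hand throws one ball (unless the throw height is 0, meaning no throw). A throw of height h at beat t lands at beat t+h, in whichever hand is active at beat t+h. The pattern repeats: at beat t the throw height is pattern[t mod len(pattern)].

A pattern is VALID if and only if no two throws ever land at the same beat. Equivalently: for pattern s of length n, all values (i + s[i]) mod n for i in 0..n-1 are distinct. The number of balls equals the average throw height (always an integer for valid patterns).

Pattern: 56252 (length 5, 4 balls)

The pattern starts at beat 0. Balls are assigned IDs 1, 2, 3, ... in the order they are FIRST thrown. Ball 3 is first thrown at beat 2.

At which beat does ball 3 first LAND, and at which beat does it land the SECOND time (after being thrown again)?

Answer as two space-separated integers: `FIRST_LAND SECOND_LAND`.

Beat 0 (L): throw ball1 h=5 -> lands@5:R; in-air after throw: [b1@5:R]
Beat 1 (R): throw ball2 h=6 -> lands@7:R; in-air after throw: [b1@5:R b2@7:R]
Beat 2 (L): throw ball3 h=2 -> lands@4:L; in-air after throw: [b3@4:L b1@5:R b2@7:R]
Beat 3 (R): throw ball4 h=5 -> lands@8:L; in-air after throw: [b3@4:L b1@5:R b2@7:R b4@8:L]
Beat 4 (L): throw ball3 h=2 -> lands@6:L; in-air after throw: [b1@5:R b3@6:L b2@7:R b4@8:L]
Beat 5 (R): throw ball1 h=5 -> lands@10:L; in-air after throw: [b3@6:L b2@7:R b4@8:L b1@10:L]
Beat 6 (L): throw ball3 h=6 -> lands@12:L; in-air after throw: [b2@7:R b4@8:L b1@10:L b3@12:L]
Ball 3: thrown@2 h=2 -> first land @4; rethrown@4 h=2 -> second land @6

Answer: 4 6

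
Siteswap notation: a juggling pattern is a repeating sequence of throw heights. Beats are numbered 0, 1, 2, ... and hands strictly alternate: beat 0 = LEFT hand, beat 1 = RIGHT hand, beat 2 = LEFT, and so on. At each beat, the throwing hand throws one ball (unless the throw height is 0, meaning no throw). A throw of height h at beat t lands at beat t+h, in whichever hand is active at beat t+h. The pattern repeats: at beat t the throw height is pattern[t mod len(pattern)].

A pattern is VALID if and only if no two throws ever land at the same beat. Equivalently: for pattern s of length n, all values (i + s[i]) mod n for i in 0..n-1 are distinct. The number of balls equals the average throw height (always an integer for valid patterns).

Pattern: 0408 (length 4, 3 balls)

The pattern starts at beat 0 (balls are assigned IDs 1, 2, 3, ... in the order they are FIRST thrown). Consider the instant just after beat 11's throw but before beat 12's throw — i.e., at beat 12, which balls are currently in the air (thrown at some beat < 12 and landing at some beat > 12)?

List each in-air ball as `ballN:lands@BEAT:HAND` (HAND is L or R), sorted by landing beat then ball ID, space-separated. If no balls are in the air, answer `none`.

Beat 1 (R): throw ball1 h=4 -> lands@5:R; in-air after throw: [b1@5:R]
Beat 3 (R): throw ball2 h=8 -> lands@11:R; in-air after throw: [b1@5:R b2@11:R]
Beat 5 (R): throw ball1 h=4 -> lands@9:R; in-air after throw: [b1@9:R b2@11:R]
Beat 7 (R): throw ball3 h=8 -> lands@15:R; in-air after throw: [b1@9:R b2@11:R b3@15:R]
Beat 9 (R): throw ball1 h=4 -> lands@13:R; in-air after throw: [b2@11:R b1@13:R b3@15:R]
Beat 11 (R): throw ball2 h=8 -> lands@19:R; in-air after throw: [b1@13:R b3@15:R b2@19:R]

Answer: ball1:lands@13:R ball3:lands@15:R ball2:lands@19:R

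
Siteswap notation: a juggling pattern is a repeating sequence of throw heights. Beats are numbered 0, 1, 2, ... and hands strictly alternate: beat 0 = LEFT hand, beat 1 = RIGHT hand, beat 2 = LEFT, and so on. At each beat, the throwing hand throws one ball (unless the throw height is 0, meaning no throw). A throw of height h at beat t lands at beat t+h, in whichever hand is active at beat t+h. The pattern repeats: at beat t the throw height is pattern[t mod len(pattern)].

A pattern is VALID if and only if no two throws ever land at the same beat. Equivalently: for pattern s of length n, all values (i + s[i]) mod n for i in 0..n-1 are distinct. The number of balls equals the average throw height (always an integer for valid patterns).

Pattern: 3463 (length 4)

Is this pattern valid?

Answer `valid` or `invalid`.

Answer: valid

Derivation:
i=0: (i + s[i]) mod n = (0 + 3) mod 4 = 3
i=1: (i + s[i]) mod n = (1 + 4) mod 4 = 1
i=2: (i + s[i]) mod n = (2 + 6) mod 4 = 0
i=3: (i + s[i]) mod n = (3 + 3) mod 4 = 2
Residues: [3, 1, 0, 2], distinct: True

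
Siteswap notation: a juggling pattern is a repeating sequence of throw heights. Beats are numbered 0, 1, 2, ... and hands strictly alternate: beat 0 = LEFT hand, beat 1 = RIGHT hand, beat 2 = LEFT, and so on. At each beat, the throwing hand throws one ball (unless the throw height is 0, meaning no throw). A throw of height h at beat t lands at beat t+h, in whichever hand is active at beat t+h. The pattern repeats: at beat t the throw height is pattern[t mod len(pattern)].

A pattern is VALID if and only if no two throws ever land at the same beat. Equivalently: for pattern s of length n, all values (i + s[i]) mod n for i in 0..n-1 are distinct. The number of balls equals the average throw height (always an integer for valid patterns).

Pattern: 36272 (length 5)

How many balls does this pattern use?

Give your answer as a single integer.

Answer: 4

Derivation:
Pattern = [3, 6, 2, 7, 2], length n = 5
  position 0: throw height = 3, running sum = 3
  position 1: throw height = 6, running sum = 9
  position 2: throw height = 2, running sum = 11
  position 3: throw height = 7, running sum = 18
  position 4: throw height = 2, running sum = 20
Total sum = 20; balls = sum / n = 20 / 5 = 4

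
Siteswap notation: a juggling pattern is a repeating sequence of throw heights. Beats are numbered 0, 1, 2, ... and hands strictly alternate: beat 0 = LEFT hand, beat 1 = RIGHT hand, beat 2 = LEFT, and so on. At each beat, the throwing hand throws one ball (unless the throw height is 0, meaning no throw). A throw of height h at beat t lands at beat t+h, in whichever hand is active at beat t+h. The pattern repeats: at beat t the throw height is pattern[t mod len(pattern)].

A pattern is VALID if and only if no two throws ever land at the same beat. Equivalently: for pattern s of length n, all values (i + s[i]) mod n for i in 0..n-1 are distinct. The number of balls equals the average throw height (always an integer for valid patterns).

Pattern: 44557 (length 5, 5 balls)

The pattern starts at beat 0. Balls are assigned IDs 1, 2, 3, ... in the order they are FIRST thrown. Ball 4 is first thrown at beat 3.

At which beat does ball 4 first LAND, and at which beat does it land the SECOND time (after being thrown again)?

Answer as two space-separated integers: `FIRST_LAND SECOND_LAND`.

Answer: 8 13

Derivation:
Beat 0 (L): throw ball1 h=4 -> lands@4:L; in-air after throw: [b1@4:L]
Beat 1 (R): throw ball2 h=4 -> lands@5:R; in-air after throw: [b1@4:L b2@5:R]
Beat 2 (L): throw ball3 h=5 -> lands@7:R; in-air after throw: [b1@4:L b2@5:R b3@7:R]
Beat 3 (R): throw ball4 h=5 -> lands@8:L; in-air after throw: [b1@4:L b2@5:R b3@7:R b4@8:L]
Beat 4 (L): throw ball1 h=7 -> lands@11:R; in-air after throw: [b2@5:R b3@7:R b4@8:L b1@11:R]
Beat 5 (R): throw ball2 h=4 -> lands@9:R; in-air after throw: [b3@7:R b4@8:L b2@9:R b1@11:R]
Beat 6 (L): throw ball5 h=4 -> lands@10:L; in-air after throw: [b3@7:R b4@8:L b2@9:R b5@10:L b1@11:R]
Beat 7 (R): throw ball3 h=5 -> lands@12:L; in-air after throw: [b4@8:L b2@9:R b5@10:L b1@11:R b3@12:L]
Beat 8 (L): throw ball4 h=5 -> lands@13:R; in-air after throw: [b2@9:R b5@10:L b1@11:R b3@12:L b4@13:R]
Beat 9 (R): throw ball2 h=7 -> lands@16:L; in-air after throw: [b5@10:L b1@11:R b3@12:L b4@13:R b2@16:L]
Beat 10 (L): throw ball5 h=4 -> lands@14:L; in-air after throw: [b1@11:R b3@12:L b4@13:R b5@14:L b2@16:L]
Beat 11 (R): throw ball1 h=4 -> lands@15:R; in-air after throw: [b3@12:L b4@13:R b5@14:L b1@15:R b2@16:L]
Beat 12 (L): throw ball3 h=5 -> lands@17:R; in-air after throw: [b4@13:R b5@14:L b1@15:R b2@16:L b3@17:R]
Beat 13 (R): throw ball4 h=5 -> lands@18:L; in-air after throw: [b5@14:L b1@15:R b2@16:L b3@17:R b4@18:L]
Ball 4: thrown@3 h=5 -> first land @8; rethrown@8 h=5 -> second land @13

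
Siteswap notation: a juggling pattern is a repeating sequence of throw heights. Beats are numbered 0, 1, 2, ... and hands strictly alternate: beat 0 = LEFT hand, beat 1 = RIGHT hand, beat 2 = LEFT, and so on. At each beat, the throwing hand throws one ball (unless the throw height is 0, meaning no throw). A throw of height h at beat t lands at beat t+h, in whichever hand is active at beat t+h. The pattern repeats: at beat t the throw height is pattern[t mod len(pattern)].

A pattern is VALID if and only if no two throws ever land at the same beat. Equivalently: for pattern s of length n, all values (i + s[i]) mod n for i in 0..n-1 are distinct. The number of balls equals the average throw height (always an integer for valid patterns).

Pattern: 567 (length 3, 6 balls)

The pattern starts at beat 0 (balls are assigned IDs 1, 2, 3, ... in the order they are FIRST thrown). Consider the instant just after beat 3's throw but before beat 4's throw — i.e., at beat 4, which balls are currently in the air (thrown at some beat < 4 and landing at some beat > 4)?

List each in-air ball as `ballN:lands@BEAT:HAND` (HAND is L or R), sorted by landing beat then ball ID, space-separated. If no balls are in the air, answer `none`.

Answer: ball1:lands@5:R ball2:lands@7:R ball4:lands@8:L ball3:lands@9:R

Derivation:
Beat 0 (L): throw ball1 h=5 -> lands@5:R; in-air after throw: [b1@5:R]
Beat 1 (R): throw ball2 h=6 -> lands@7:R; in-air after throw: [b1@5:R b2@7:R]
Beat 2 (L): throw ball3 h=7 -> lands@9:R; in-air after throw: [b1@5:R b2@7:R b3@9:R]
Beat 3 (R): throw ball4 h=5 -> lands@8:L; in-air after throw: [b1@5:R b2@7:R b4@8:L b3@9:R]
Beat 4 (L): throw ball5 h=6 -> lands@10:L; in-air after throw: [b1@5:R b2@7:R b4@8:L b3@9:R b5@10:L]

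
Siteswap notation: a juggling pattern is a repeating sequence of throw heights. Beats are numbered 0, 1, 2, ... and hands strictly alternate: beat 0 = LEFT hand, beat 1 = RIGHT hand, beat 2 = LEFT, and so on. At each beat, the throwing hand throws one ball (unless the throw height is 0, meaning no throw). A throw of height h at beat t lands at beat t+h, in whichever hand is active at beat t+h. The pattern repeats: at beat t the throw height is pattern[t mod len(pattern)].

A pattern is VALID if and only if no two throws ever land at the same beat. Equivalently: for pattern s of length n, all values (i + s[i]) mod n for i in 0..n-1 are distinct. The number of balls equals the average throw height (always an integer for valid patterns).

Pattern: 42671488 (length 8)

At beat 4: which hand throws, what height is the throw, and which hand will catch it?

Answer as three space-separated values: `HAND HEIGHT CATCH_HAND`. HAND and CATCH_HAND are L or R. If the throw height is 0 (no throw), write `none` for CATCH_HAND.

Answer: L 1 R

Derivation:
Beat 4: 4 mod 2 = 0, so hand = L
Throw height = pattern[4 mod 8] = pattern[4] = 1
Lands at beat 4+1=5, 5 mod 2 = 1, so catch hand = R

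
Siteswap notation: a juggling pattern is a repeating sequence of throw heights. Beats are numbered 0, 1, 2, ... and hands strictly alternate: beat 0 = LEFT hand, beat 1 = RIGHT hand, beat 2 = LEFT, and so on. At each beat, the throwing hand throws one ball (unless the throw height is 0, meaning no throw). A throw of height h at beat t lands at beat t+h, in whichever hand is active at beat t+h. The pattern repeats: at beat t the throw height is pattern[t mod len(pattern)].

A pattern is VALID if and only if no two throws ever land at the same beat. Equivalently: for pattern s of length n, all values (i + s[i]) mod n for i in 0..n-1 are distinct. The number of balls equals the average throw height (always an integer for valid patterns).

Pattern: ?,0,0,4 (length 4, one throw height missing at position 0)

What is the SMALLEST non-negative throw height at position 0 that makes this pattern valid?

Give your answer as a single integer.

Answer: 0

Derivation:
i=0: s[i]=? (unknown)
i=1: (1 + 0) mod 4 = 1
i=2: (2 + 0) mod 4 = 2
i=3: (3 + 4) mod 4 = 3
Known residues: [1, 2, 3]; need a permutation of 0..3, so missing residue r = 0
Need (0 + s) mod 4 = 0; smallest s = (0 - 0) mod 4 = 0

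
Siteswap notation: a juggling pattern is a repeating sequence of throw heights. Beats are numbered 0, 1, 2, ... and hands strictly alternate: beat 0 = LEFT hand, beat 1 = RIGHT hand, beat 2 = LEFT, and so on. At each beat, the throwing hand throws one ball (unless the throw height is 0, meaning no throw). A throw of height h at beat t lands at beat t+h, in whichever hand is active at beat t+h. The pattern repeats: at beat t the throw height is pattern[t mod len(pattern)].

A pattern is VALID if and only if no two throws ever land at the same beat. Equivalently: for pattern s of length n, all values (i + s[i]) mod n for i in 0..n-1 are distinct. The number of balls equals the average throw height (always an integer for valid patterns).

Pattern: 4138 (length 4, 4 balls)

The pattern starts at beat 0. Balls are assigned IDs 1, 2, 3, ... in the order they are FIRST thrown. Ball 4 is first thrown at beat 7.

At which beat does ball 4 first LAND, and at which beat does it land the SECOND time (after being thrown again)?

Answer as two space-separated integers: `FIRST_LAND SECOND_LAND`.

Beat 0 (L): throw ball1 h=4 -> lands@4:L; in-air after throw: [b1@4:L]
Beat 1 (R): throw ball2 h=1 -> lands@2:L; in-air after throw: [b2@2:L b1@4:L]
Beat 2 (L): throw ball2 h=3 -> lands@5:R; in-air after throw: [b1@4:L b2@5:R]
Beat 3 (R): throw ball3 h=8 -> lands@11:R; in-air after throw: [b1@4:L b2@5:R b3@11:R]
Beat 4 (L): throw ball1 h=4 -> lands@8:L; in-air after throw: [b2@5:R b1@8:L b3@11:R]
Beat 5 (R): throw ball2 h=1 -> lands@6:L; in-air after throw: [b2@6:L b1@8:L b3@11:R]
Beat 6 (L): throw ball2 h=3 -> lands@9:R; in-air after throw: [b1@8:L b2@9:R b3@11:R]
Beat 7 (R): throw ball4 h=8 -> lands@15:R; in-air after throw: [b1@8:L b2@9:R b3@11:R b4@15:R]
Beat 8 (L): throw ball1 h=4 -> lands@12:L; in-air after throw: [b2@9:R b3@11:R b1@12:L b4@15:R]
Beat 9 (R): throw ball2 h=1 -> lands@10:L; in-air after throw: [b2@10:L b3@11:R b1@12:L b4@15:R]
Beat 10 (L): throw ball2 h=3 -> lands@13:R; in-air after throw: [b3@11:R b1@12:L b2@13:R b4@15:R]
Beat 11 (R): throw ball3 h=8 -> lands@19:R; in-air after throw: [b1@12:L b2@13:R b4@15:R b3@19:R]
Beat 12 (L): throw ball1 h=4 -> lands@16:L; in-air after throw: [b2@13:R b4@15:R b1@16:L b3@19:R]
Beat 13 (R): throw ball2 h=1 -> lands@14:L; in-air after throw: [b2@14:L b4@15:R b1@16:L b3@19:R]
Beat 14 (L): throw ball2 h=3 -> lands@17:R; in-air after throw: [b4@15:R b1@16:L b2@17:R b3@19:R]
Beat 15 (R): throw ball4 h=8 -> lands@23:R; in-air after throw: [b1@16:L b2@17:R b3@19:R b4@23:R]
Beat 16 (L): throw ball1 h=4 -> lands@20:L; in-air after throw: [b2@17:R b3@19:R b1@20:L b4@23:R]
Beat 17 (R): throw ball2 h=1 -> lands@18:L; in-air after throw: [b2@18:L b3@19:R b1@20:L b4@23:R]
Beat 18 (L): throw ball2 h=3 -> lands@21:R; in-air after throw: [b3@19:R b1@20:L b2@21:R b4@23:R]
Beat 19 (R): throw ball3 h=8 -> lands@27:R; in-air after throw: [b1@20:L b2@21:R b4@23:R b3@27:R]
Beat 20 (L): throw ball1 h=4 -> lands@24:L; in-air after throw: [b2@21:R b4@23:R b1@24:L b3@27:R]
Beat 21 (R): throw ball2 h=1 -> lands@22:L; in-air after throw: [b2@22:L b4@23:R b1@24:L b3@27:R]
Beat 22 (L): throw ball2 h=3 -> lands@25:R; in-air after throw: [b4@23:R b1@24:L b2@25:R b3@27:R]
Ball 4: thrown@7 h=8 -> first land @15; rethrown@15 h=8 -> second land @23

Answer: 15 23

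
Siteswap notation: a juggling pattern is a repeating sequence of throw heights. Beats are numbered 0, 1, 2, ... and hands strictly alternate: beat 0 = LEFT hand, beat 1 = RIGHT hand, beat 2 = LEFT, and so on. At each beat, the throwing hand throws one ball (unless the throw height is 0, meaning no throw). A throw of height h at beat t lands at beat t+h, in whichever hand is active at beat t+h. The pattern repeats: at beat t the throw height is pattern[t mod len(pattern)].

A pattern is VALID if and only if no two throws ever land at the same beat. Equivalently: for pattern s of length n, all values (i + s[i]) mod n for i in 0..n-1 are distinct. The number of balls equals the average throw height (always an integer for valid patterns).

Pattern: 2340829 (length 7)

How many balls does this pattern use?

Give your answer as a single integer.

Pattern = [2, 3, 4, 0, 8, 2, 9], length n = 7
  position 0: throw height = 2, running sum = 2
  position 1: throw height = 3, running sum = 5
  position 2: throw height = 4, running sum = 9
  position 3: throw height = 0, running sum = 9
  position 4: throw height = 8, running sum = 17
  position 5: throw height = 2, running sum = 19
  position 6: throw height = 9, running sum = 28
Total sum = 28; balls = sum / n = 28 / 7 = 4

Answer: 4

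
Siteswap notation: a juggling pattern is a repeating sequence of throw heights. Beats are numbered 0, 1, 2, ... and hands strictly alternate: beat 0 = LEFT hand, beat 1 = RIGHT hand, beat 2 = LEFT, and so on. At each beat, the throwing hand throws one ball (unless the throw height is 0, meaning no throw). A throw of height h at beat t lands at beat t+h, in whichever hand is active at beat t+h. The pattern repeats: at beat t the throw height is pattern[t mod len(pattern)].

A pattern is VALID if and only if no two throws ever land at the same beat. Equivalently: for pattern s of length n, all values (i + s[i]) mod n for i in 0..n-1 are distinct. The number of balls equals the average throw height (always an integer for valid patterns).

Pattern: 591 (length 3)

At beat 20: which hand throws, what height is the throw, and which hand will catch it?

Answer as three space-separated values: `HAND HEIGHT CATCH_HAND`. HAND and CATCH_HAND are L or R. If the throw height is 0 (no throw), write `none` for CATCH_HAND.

Beat 20: 20 mod 2 = 0, so hand = L
Throw height = pattern[20 mod 3] = pattern[2] = 1
Lands at beat 20+1=21, 21 mod 2 = 1, so catch hand = R

Answer: L 1 R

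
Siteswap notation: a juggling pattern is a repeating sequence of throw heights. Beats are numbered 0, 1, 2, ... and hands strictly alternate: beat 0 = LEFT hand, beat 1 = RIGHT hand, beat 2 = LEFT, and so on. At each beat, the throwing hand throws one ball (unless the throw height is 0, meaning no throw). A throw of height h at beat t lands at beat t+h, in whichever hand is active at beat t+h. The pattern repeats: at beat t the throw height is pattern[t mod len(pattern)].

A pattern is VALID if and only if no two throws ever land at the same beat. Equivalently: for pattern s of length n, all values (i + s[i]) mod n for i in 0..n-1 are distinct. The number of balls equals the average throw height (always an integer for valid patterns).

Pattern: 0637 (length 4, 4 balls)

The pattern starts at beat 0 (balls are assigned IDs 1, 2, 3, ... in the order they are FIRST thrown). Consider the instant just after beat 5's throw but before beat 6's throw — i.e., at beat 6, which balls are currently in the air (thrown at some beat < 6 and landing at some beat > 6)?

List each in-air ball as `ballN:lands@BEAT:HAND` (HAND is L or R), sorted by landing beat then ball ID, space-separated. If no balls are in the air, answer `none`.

Beat 1 (R): throw ball1 h=6 -> lands@7:R; in-air after throw: [b1@7:R]
Beat 2 (L): throw ball2 h=3 -> lands@5:R; in-air after throw: [b2@5:R b1@7:R]
Beat 3 (R): throw ball3 h=7 -> lands@10:L; in-air after throw: [b2@5:R b1@7:R b3@10:L]
Beat 5 (R): throw ball2 h=6 -> lands@11:R; in-air after throw: [b1@7:R b3@10:L b2@11:R]
Beat 6 (L): throw ball4 h=3 -> lands@9:R; in-air after throw: [b1@7:R b4@9:R b3@10:L b2@11:R]

Answer: ball1:lands@7:R ball3:lands@10:L ball2:lands@11:R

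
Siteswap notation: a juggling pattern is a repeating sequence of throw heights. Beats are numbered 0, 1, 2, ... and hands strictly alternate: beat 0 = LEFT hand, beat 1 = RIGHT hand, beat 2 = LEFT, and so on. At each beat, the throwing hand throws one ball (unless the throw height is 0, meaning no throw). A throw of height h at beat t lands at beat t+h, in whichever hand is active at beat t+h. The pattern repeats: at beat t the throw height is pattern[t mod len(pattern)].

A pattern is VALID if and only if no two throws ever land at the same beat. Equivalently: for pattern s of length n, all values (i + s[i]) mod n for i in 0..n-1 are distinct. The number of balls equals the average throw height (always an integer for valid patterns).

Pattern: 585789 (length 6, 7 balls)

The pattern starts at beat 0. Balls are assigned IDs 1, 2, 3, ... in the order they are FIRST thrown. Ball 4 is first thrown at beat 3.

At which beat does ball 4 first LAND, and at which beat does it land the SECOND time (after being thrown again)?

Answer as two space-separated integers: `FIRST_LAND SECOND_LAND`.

Beat 0 (L): throw ball1 h=5 -> lands@5:R; in-air after throw: [b1@5:R]
Beat 1 (R): throw ball2 h=8 -> lands@9:R; in-air after throw: [b1@5:R b2@9:R]
Beat 2 (L): throw ball3 h=5 -> lands@7:R; in-air after throw: [b1@5:R b3@7:R b2@9:R]
Beat 3 (R): throw ball4 h=7 -> lands@10:L; in-air after throw: [b1@5:R b3@7:R b2@9:R b4@10:L]
Beat 4 (L): throw ball5 h=8 -> lands@12:L; in-air after throw: [b1@5:R b3@7:R b2@9:R b4@10:L b5@12:L]
Beat 5 (R): throw ball1 h=9 -> lands@14:L; in-air after throw: [b3@7:R b2@9:R b4@10:L b5@12:L b1@14:L]
Beat 6 (L): throw ball6 h=5 -> lands@11:R; in-air after throw: [b3@7:R b2@9:R b4@10:L b6@11:R b5@12:L b1@14:L]
Beat 7 (R): throw ball3 h=8 -> lands@15:R; in-air after throw: [b2@9:R b4@10:L b6@11:R b5@12:L b1@14:L b3@15:R]
Beat 8 (L): throw ball7 h=5 -> lands@13:R; in-air after throw: [b2@9:R b4@10:L b6@11:R b5@12:L b7@13:R b1@14:L b3@15:R]
Beat 9 (R): throw ball2 h=7 -> lands@16:L; in-air after throw: [b4@10:L b6@11:R b5@12:L b7@13:R b1@14:L b3@15:R b2@16:L]
Beat 10 (L): throw ball4 h=8 -> lands@18:L; in-air after throw: [b6@11:R b5@12:L b7@13:R b1@14:L b3@15:R b2@16:L b4@18:L]
Beat 11 (R): throw ball6 h=9 -> lands@20:L; in-air after throw: [b5@12:L b7@13:R b1@14:L b3@15:R b2@16:L b4@18:L b6@20:L]
Beat 12 (L): throw ball5 h=5 -> lands@17:R; in-air after throw: [b7@13:R b1@14:L b3@15:R b2@16:L b5@17:R b4@18:L b6@20:L]
Beat 13 (R): throw ball7 h=8 -> lands@21:R; in-air after throw: [b1@14:L b3@15:R b2@16:L b5@17:R b4@18:L b6@20:L b7@21:R]
Beat 14 (L): throw ball1 h=5 -> lands@19:R; in-air after throw: [b3@15:R b2@16:L b5@17:R b4@18:L b1@19:R b6@20:L b7@21:R]
Beat 15 (R): throw ball3 h=7 -> lands@22:L; in-air after throw: [b2@16:L b5@17:R b4@18:L b1@19:R b6@20:L b7@21:R b3@22:L]
Ball 4: thrown@3 h=7 -> first land @10; rethrown@10 h=8 -> second land @18

Answer: 10 18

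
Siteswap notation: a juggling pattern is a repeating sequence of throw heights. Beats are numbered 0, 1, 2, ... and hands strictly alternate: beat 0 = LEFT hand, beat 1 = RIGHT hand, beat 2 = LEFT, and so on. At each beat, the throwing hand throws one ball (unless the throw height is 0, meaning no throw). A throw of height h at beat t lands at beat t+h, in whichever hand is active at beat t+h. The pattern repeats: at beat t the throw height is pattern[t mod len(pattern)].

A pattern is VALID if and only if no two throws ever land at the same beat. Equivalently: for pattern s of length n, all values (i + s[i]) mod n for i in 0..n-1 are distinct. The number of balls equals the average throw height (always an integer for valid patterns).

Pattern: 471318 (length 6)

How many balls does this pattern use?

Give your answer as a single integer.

Answer: 4

Derivation:
Pattern = [4, 7, 1, 3, 1, 8], length n = 6
  position 0: throw height = 4, running sum = 4
  position 1: throw height = 7, running sum = 11
  position 2: throw height = 1, running sum = 12
  position 3: throw height = 3, running sum = 15
  position 4: throw height = 1, running sum = 16
  position 5: throw height = 8, running sum = 24
Total sum = 24; balls = sum / n = 24 / 6 = 4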